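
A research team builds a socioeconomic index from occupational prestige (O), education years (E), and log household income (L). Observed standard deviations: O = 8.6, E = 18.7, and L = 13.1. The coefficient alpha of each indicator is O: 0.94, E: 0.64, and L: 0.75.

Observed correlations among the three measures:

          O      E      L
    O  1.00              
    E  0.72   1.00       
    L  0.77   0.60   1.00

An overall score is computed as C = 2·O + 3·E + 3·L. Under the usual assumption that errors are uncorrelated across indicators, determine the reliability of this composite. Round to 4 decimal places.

0.8473

Var(C) = 2²·8.6² + 3²·18.7² + 3²·13.1² + 2·[6·8.6·18.7·0.72 + 6·8.6·13.1·0.77 + 9·18.7·13.1·0.60] = 4987.54 + 5076.14 = 10063.7.
With uncorrelated errors the cross-covariances are all true-score covariance, so they carry over unchanged; only the diagonal terms shrink to ρᵢσᵢ².
True-score variance = [2²·8.6²·0.94 + 3²·18.7²·0.64 + 3²·13.1²·0.75] + 5076.14 = 3450.67 + 5076.14 = 8526.81.
Reliability = 8526.81 / 10063.7 = 0.8473.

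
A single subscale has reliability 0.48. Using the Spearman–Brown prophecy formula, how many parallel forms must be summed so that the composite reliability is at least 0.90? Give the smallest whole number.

k ≥ ρ*(1−ρ₁)/(ρ₁(1−ρ*)) = 0.90·0.52 / (0.48·0.10) = 9.750.
Smallest integer k = 10.

10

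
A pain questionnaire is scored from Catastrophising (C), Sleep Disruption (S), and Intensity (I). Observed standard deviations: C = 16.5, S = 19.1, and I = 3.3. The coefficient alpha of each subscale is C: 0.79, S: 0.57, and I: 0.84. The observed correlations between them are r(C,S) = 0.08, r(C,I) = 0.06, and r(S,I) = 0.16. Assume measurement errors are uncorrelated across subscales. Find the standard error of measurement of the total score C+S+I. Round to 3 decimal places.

14.690

Var(total) = 647.95 + 77.1276 = 725.078.
True-score variance = 432.167 + 77.1276 = 509.294, so reliability = 0.7024.
Error variance = 725.078 − 509.294 = 215.783; SEM = √215.783 = 14.690.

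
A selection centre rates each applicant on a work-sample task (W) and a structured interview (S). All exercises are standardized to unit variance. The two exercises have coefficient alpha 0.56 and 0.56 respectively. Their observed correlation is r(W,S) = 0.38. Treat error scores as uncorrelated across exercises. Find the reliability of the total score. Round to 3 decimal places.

0.681

Var(W+S) = 2 + 2·[0.38] = 2 + 0.76 = 2.76.
Because errors are independent across components, Cov(Tᵢ,Tⱼ) = Cov(Xᵢ,Xⱼ); the off-diagonal part of the true-score variance is the same as above.
True-score variance = [0.56 + 0.56] + 0.76 = 1.12 + 0.76 = 1.88.
Reliability = 1.88 / 2.76 = 0.681.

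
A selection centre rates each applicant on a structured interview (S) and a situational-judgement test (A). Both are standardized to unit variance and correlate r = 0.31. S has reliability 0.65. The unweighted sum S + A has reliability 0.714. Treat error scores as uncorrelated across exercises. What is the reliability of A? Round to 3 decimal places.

Var(S+A) = 2 + 2·0.31 = 2.620.
True-score variance = ρ_S + ρ_A + 2·0.31, so 0.714 = (0.65 + ρ_A + 0.62) / 2.620.
ρ_A = 0.714·2.620 − 0.65 − 0.62 = 0.601.

0.601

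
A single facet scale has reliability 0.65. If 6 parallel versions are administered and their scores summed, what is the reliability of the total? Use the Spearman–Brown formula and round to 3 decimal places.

0.918

ρ_k = kρ / (1 + (k−1)ρ) = 6·0.65 / (1 + 5·0.65) = 3.900 / 4.250 = 0.918.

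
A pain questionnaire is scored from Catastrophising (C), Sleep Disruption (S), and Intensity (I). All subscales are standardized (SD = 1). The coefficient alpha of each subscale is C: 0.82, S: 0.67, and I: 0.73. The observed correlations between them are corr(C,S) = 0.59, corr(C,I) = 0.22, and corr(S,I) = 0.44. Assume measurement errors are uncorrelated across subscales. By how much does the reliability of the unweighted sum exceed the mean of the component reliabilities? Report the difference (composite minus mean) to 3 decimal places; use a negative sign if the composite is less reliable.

Var(sum) = 3 + 2.5 = 5.5; true-score variance = 2.22 + 2.5 = 4.72; composite reliability = 0.8582.
Mean component reliability = 0.7400.
Difference = 0.8582 − 0.7400 = 0.118.

0.118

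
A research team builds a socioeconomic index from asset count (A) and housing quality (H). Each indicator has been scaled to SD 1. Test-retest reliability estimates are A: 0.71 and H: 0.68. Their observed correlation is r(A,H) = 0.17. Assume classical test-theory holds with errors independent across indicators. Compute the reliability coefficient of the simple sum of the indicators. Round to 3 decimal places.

Var(A+H) = 2 + 2·[0.17] = 2 + 0.34 = 2.34.
With uncorrelated errors the cross-covariances are all true-score covariance, so they carry over unchanged; only the diagonal terms shrink to ρᵢσᵢ².
True-score variance = [0.71 + 0.68] + 0.34 = 1.39 + 0.34 = 1.73.
Reliability = 1.73 / 2.34 = 0.739.

0.739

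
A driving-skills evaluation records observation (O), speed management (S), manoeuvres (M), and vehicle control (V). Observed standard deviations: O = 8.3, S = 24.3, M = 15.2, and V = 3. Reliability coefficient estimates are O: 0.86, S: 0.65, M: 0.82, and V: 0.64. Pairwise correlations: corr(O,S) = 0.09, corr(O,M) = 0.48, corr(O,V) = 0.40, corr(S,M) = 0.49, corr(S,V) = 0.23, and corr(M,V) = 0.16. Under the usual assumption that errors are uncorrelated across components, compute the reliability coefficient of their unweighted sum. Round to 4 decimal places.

Var(O+S+M+V) = 8.3² + 24.3² + 15.2² + 3² + 2·[8.3·24.3·0.09 + 8.3·15.2·0.48 + 8.3·3·0.40 + 24.3·15.2·0.49 + 24.3·3·0.23 + 15.2·3·0.16] = 899.42 + 587.437 = 1486.86.
Under uncorrelated errors the observed covariances equal the true-score covariances, so only the own-variance terms attenuate.
True-score variance = [8.3²·0.86 + 24.3²·0.65 + 15.2²·0.82 + 3²·0.64] + 587.437 = 638.277 + 587.437 = 1225.71.
Reliability = 1225.71 / 1486.86 = 0.8244.

0.8244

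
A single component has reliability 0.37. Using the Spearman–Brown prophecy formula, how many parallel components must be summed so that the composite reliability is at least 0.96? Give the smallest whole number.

k ≥ ρ*(1−ρ₁)/(ρ₁(1−ρ*)) = 0.96·0.63 / (0.37·0.04) = 40.865.
Smallest integer k = 41.

41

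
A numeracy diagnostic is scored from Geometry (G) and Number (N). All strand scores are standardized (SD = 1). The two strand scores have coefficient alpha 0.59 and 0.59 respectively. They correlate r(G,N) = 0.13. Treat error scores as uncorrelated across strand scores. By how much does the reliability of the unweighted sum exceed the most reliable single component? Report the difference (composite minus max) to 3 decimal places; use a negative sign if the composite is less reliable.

Var(sum) = 2 + 0.26 = 2.26; true-score variance = 1.18 + 0.26 = 1.44; composite reliability = 0.6372.
Max component reliability = 0.5900.
Difference = 0.6372 − 0.5900 = 0.047.

0.047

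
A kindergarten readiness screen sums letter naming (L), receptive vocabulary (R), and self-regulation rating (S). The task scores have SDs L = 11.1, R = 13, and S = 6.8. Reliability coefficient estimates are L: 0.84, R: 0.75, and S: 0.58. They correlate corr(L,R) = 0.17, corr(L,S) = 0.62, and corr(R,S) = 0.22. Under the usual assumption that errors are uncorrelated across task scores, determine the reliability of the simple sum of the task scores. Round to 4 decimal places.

0.8435

Var(L+R+S) = 11.1² + 13² + 6.8² + 2·[11.1·13·0.17 + 11.1·6.8·0.62 + 13·6.8·0.22] = 338.45 + 181.553 = 520.003.
Under uncorrelated errors the observed covariances equal the true-score covariances, so only the own-variance terms attenuate.
True-score variance = [11.1²·0.84 + 13²·0.75 + 6.8²·0.58] + 181.553 = 257.066 + 181.553 = 438.619.
Reliability = 438.619 / 520.003 = 0.8435.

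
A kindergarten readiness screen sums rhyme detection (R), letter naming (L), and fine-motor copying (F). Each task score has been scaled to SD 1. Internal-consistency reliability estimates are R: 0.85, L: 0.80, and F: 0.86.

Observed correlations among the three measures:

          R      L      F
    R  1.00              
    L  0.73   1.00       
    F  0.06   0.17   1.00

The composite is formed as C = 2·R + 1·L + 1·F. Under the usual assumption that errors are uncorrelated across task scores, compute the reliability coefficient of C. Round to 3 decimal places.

Var(C) = 2² + 1 + 1 + 2·[2·0.73 + 2·0.06 + 0.17] = 6 + 3.5 = 9.5.
Because errors are independent across components, Cov(Tᵢ,Tⱼ) = Cov(Xᵢ,Xⱼ); the off-diagonal part of the true-score variance is the same as above.
True-score variance = [2²·0.85 + 0.80 + 0.86] + 3.5 = 5.06 + 3.5 = 8.56.
Reliability = 8.56 / 9.5 = 0.901.

0.901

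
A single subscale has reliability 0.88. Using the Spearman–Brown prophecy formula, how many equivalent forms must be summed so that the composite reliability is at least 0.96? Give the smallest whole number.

k ≥ ρ*(1−ρ₁)/(ρ₁(1−ρ*)) = 0.96·0.12 / (0.88·0.04) = 3.273.
Smallest integer k = 4.

4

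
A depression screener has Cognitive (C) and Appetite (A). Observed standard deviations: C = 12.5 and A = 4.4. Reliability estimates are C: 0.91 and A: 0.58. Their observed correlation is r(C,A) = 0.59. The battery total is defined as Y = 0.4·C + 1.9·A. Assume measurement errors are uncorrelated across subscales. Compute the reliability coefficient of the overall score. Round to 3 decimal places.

0.781

Var(Y) = 0.4²·12.5² + 1.9²·4.4² + 2·[0.76·12.5·4.4·0.59] = 94.8896 + 49.324 = 144.214.
Because errors are independent across components, Cov(Tᵢ,Tⱼ) = Cov(Xᵢ,Xⱼ); the off-diagonal part of the true-score variance is the same as above.
True-score variance = [0.4²·12.5²·0.91 + 1.9²·4.4²·0.58] + 49.324 = 63.286 + 49.324 = 112.61.
Reliability = 112.61 / 144.214 = 0.781.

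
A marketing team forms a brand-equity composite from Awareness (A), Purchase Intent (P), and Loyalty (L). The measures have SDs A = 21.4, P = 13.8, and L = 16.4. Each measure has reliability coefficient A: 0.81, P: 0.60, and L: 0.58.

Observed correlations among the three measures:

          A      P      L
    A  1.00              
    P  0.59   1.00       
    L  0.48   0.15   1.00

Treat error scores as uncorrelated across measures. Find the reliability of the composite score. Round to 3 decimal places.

0.835

Var(A+P+L) = 21.4² + 13.8² + 16.4² + 2·[21.4·13.8·0.59 + 21.4·16.4·0.48 + 13.8·16.4·0.15] = 917.36 + 753.295 = 1670.66.
Because errors are independent across components, Cov(Tᵢ,Tⱼ) = Cov(Xᵢ,Xⱼ); the off-diagonal part of the true-score variance is the same as above.
True-score variance = [21.4²·0.81 + 13.8²·0.60 + 16.4²·0.58] + 753.295 = 641.208 + 753.295 = 1394.5.
Reliability = 1394.5 / 1670.66 = 0.835.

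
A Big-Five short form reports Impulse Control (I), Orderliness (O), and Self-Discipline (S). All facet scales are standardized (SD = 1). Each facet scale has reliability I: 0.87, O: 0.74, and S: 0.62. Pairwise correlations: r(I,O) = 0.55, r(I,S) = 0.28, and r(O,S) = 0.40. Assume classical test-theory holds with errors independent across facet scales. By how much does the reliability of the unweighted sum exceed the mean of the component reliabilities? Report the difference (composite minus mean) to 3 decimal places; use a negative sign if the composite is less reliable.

0.116

Var(sum) = 3 + 2.46 = 5.46; true-score variance = 2.23 + 2.46 = 4.69; composite reliability = 0.8590.
Mean component reliability = 0.7433.
Difference = 0.8590 − 0.7433 = 0.116.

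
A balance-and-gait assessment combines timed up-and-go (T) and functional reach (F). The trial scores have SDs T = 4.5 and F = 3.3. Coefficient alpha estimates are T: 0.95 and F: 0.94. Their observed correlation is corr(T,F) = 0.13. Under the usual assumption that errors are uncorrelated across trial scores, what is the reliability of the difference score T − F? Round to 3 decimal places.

Var(T−F) = 4.5² + 3.3² − 2·4.5·3.3·0.13 = 31.14 − 3.861 = 27.279.
Under uncorrelated errors the observed covariances equal the true-score covariances, so only the own-variance terms attenuate.
True-score variance = [4.5²·0.95 + 3.3²·0.94] − 3.861 = 29.4741 − 3.861 = 25.6131.
Reliability = 25.6131 / 27.279 = 0.939.

0.939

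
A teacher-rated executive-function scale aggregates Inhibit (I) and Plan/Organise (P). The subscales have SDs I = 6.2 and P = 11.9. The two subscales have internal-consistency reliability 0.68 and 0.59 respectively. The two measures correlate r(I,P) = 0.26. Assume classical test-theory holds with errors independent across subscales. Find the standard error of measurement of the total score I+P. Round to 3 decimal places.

8.388

Var(total) = 180.05 + 38.3656 = 218.416.
True-score variance = 109.689 + 38.3656 = 148.055, so reliability = 0.6779.
Error variance = 218.416 − 148.055 = 70.3609; SEM = √70.3609 = 8.388.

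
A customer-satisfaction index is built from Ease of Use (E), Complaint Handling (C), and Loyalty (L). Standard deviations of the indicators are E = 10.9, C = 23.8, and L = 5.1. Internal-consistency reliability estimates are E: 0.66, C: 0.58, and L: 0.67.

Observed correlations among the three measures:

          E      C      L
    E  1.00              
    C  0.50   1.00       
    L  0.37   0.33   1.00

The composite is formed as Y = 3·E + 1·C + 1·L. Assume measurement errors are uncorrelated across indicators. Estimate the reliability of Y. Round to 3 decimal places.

0.769

Var(Y) = 3²·10.9² + 23.8² + 5.1² + 2·[3·10.9·23.8·0.50 + 3·10.9·5.1·0.37 + 23.8·5.1·0.33] = 1661.74 + 981.781 = 2643.52.
With uncorrelated errors the cross-covariances are all true-score covariance, so they carry over unchanged; only the diagonal terms shrink to ρᵢσᵢ².
True-score variance = [3²·10.9²·0.66 + 23.8²·0.58 + 5.1²·0.67] + 981.781 = 1051.69 + 981.781 = 2033.47.
Reliability = 2033.47 / 2643.52 = 0.769.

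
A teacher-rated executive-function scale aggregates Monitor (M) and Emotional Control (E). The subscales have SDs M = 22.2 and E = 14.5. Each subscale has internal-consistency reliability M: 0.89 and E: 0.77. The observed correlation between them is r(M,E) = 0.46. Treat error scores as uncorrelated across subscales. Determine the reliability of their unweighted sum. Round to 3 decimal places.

0.897

Var(M+E) = 22.2² + 14.5² + 2·[22.2·14.5·0.46] = 703.09 + 296.148 = 999.238.
Under uncorrelated errors the observed covariances equal the true-score covariances, so only the own-variance terms attenuate.
True-score variance = [22.2²·0.89 + 14.5²·0.77] + 296.148 = 600.52 + 296.148 = 896.668.
Reliability = 896.668 / 999.238 = 0.897.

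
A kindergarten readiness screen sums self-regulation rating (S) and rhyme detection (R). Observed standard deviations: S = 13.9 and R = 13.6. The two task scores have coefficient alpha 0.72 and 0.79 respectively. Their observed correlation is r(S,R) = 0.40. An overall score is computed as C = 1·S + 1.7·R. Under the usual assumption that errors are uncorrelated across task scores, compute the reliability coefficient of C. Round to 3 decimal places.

Var(C) = 13.9² + 1.7²·13.6² + 2·[1.7·13.9·13.6·0.40] = 727.744 + 257.094 = 984.839.
With uncorrelated errors the cross-covariances are all true-score covariance, so they carry over unchanged; only the diagonal terms shrink to ρᵢσᵢ².
True-score variance = [13.9²·0.72 + 1.7²·13.6²·0.79] + 257.094 = 561.393 + 257.094 = 818.488.
Reliability = 818.488 / 984.839 = 0.831.

0.831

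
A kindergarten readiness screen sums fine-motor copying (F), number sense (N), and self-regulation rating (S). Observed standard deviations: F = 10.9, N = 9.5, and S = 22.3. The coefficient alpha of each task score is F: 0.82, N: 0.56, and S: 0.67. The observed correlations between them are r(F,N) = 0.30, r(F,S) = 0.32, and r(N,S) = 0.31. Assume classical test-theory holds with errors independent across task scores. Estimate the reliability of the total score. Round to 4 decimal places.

Var(F+N+S) = 10.9² + 9.5² + 22.3² + 2·[10.9·9.5·0.30 + 10.9·22.3·0.32 + 9.5·22.3·0.31] = 706.35 + 349.042 = 1055.39.
Under uncorrelated errors the observed covariances equal the true-score covariances, so only the own-variance terms attenuate.
True-score variance = [10.9²·0.82 + 9.5²·0.56 + 22.3²·0.67] + 349.042 = 481.149 + 349.042 = 830.19.
Reliability = 830.19 / 1055.39 = 0.7866.

0.7866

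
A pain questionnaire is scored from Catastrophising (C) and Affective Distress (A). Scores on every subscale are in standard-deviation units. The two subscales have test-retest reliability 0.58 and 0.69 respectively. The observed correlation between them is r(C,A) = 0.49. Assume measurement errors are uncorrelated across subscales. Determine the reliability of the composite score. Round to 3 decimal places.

0.755

Var(C+A) = 2 + 2·[0.49] = 2 + 0.98 = 2.98.
With uncorrelated errors the cross-covariances are all true-score covariance, so they carry over unchanged; only the diagonal terms shrink to ρᵢσᵢ².
True-score variance = [0.58 + 0.69] + 0.98 = 1.27 + 0.98 = 2.25.
Reliability = 2.25 / 2.98 = 0.755.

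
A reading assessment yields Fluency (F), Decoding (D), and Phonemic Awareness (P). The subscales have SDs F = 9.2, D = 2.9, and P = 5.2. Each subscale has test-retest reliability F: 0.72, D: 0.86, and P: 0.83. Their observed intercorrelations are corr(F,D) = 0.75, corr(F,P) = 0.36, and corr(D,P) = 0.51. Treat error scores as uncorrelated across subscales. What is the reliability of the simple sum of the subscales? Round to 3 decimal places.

0.860

Var(F+D+P) = 9.2² + 2.9² + 5.2² + 2·[9.2·2.9·0.75 + 9.2·5.2·0.36 + 2.9·5.2·0.51] = 120.09 + 89.8464 = 209.936.
Under uncorrelated errors the observed covariances equal the true-score covariances, so only the own-variance terms attenuate.
True-score variance = [9.2²·0.72 + 2.9²·0.86 + 5.2²·0.83] + 89.8464 = 90.6166 + 89.8464 = 180.463.
Reliability = 180.463 / 209.936 = 0.860.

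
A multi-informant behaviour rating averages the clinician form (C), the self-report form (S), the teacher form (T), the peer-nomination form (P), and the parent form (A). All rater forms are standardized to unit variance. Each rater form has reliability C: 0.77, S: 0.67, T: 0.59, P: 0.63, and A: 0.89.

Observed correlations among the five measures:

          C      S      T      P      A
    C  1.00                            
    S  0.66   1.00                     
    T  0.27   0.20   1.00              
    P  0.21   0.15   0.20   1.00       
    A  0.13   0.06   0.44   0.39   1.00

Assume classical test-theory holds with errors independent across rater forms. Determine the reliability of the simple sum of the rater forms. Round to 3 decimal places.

Var(C+S+T+P+A) = 5 + 2·[0.66 + 0.27 + 0.21 + 0.13 + 0.20 + 0.15 + 0.06 + 0.20 + 0.44 + 0.39] = 5 + 5.42 = 10.42.
Because errors are independent across components, Cov(Tᵢ,Tⱼ) = Cov(Xᵢ,Xⱼ); the off-diagonal part of the true-score variance is the same as above.
True-score variance = [0.77 + 0.67 + 0.59 + 0.63 + 0.89] + 5.42 = 3.55 + 5.42 = 8.97.
Reliability = 8.97 / 10.42 = 0.861.

0.861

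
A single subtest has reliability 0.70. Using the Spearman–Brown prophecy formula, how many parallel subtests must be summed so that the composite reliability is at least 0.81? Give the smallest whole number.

2

k ≥ ρ*(1−ρ₁)/(ρ₁(1−ρ*)) = 0.81·0.30 / (0.70·0.19) = 1.827.
Smallest integer k = 2.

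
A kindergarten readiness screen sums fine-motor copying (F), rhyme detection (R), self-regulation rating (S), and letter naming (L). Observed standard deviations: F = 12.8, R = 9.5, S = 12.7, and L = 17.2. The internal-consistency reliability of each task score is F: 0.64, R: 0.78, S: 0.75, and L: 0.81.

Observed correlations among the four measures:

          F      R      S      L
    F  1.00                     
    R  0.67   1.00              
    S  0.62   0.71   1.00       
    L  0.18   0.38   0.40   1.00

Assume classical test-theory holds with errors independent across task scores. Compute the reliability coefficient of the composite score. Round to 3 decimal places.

0.892

Var(F+R+S+L) = 12.8² + 9.5² + 12.7² + 17.2² + 2·[12.8·9.5·0.67 + 12.8·12.7·0.62 + 12.8·17.2·0.18 + 9.5·12.7·0.71 + 9.5·17.2·0.38 + 12.7·17.2·0.40] = 711.22 + 914.035 = 1625.26.
Because errors are independent across components, Cov(Tᵢ,Tⱼ) = Cov(Xᵢ,Xⱼ); the off-diagonal part of the true-score variance is the same as above.
True-score variance = [12.8²·0.64 + 9.5²·0.78 + 12.7²·0.75 + 17.2²·0.81] + 914.035 = 535.851 + 914.035 = 1449.89.
Reliability = 1449.89 / 1625.26 = 0.892.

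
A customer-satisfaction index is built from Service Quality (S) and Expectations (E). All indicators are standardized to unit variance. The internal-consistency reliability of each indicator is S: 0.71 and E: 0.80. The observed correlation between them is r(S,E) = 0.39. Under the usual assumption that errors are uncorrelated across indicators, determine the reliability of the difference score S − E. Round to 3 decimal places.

0.598

Var(S−E) = 1 + 1 − 2·0.39 = 2 − 0.78 = 1.22.
Because errors are independent across components, Cov(Tᵢ,Tⱼ) = Cov(Xᵢ,Xⱼ); the off-diagonal part of the true-score variance is the same as above.
True-score variance = [0.71 + 0.80] − 0.78 = 1.51 − 0.78 = 0.73.
Reliability = 0.73 / 1.22 = 0.598.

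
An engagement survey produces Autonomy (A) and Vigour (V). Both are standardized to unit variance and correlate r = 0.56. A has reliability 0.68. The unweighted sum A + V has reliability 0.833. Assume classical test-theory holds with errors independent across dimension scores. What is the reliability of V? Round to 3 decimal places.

Var(A+V) = 2 + 2·0.56 = 3.120.
True-score variance = ρ_A + ρ_V + 2·0.56, so 0.833 = (0.68 + ρ_V + 1.12) / 3.120.
ρ_V = 0.833·3.120 − 0.68 − 1.12 = 0.799.

0.799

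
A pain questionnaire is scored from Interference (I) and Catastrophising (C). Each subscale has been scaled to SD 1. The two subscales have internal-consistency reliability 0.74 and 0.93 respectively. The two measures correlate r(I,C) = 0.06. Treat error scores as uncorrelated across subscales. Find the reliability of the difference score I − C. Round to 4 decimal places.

0.8245

Var(I−C) = 1 + 1 − 2·0.06 = 2 − 0.12 = 1.88.
With uncorrelated errors the cross-covariances are all true-score covariance, so they carry over unchanged; only the diagonal terms shrink to ρᵢσᵢ².
True-score variance = [0.74 + 0.93] − 0.12 = 1.67 − 0.12 = 1.55.
Reliability = 1.55 / 1.88 = 0.8245.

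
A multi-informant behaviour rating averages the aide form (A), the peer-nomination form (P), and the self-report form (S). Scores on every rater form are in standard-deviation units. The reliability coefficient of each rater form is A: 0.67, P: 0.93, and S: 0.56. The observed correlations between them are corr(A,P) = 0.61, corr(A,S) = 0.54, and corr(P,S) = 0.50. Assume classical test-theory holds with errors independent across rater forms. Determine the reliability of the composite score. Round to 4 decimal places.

Var(A+P+S) = 3 + 2·[0.61 + 0.54 + 0.50] = 3 + 3.3 = 6.3.
Because errors are independent across components, Cov(Tᵢ,Tⱼ) = Cov(Xᵢ,Xⱼ); the off-diagonal part of the true-score variance is the same as above.
True-score variance = [0.67 + 0.93 + 0.56] + 3.3 = 2.16 + 3.3 = 5.46.
Reliability = 5.46 / 6.3 = 0.8667.

0.8667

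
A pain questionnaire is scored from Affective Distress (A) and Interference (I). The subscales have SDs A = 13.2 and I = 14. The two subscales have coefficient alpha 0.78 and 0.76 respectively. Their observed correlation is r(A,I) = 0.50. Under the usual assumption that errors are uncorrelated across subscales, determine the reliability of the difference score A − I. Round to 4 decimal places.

0.5396

Var(A−I) = 13.2² + 14² − 2·13.2·14·0.50 = 370.24 − 184.8 = 185.44.
With uncorrelated errors the cross-covariances are all true-score covariance, so they carry over unchanged; only the diagonal terms shrink to ρᵢσᵢ².
True-score variance = [13.2²·0.78 + 14²·0.76] − 184.8 = 284.867 − 184.8 = 100.067.
Reliability = 100.067 / 185.44 = 0.5396.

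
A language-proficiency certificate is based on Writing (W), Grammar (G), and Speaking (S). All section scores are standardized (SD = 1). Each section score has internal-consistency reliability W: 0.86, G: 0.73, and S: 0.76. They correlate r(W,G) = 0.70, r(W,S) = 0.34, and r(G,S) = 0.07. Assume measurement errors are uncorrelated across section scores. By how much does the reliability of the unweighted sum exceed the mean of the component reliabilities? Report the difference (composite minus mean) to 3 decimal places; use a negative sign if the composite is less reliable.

Var(sum) = 3 + 2.22 = 5.22; true-score variance = 2.35 + 2.22 = 4.57; composite reliability = 0.8755.
Mean component reliability = 0.7833.
Difference = 0.8755 − 0.7833 = 0.092.

0.092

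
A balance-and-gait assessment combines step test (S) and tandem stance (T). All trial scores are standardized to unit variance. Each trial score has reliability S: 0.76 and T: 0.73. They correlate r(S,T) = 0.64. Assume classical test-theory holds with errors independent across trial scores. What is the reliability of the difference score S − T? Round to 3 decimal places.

0.292

Var(S−T) = 1 + 1 − 2·0.64 = 2 − 1.28 = 0.72.
Under uncorrelated errors the observed covariances equal the true-score covariances, so only the own-variance terms attenuate.
True-score variance = [0.76 + 0.73] − 1.28 = 1.49 − 1.28 = 0.21.
Reliability = 0.21 / 0.72 = 0.292.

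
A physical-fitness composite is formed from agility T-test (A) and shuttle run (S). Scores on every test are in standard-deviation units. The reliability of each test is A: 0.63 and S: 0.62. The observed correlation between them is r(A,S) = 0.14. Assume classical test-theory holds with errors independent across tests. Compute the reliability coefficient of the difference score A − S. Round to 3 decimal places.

0.564

Var(A−S) = 1 + 1 − 2·0.14 = 2 − 0.28 = 1.72.
With uncorrelated errors the cross-covariances are all true-score covariance, so they carry over unchanged; only the diagonal terms shrink to ρᵢσᵢ².
True-score variance = [0.63 + 0.62] − 0.28 = 1.25 − 0.28 = 0.97.
Reliability = 0.97 / 1.72 = 0.564.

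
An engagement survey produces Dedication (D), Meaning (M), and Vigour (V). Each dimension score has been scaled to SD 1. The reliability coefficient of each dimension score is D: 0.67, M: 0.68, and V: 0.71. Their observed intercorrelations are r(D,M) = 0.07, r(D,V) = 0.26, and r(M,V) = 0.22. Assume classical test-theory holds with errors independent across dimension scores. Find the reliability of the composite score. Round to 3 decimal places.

Var(D+M+V) = 3 + 2·[0.07 + 0.26 + 0.22] = 3 + 1.1 = 4.1.
With uncorrelated errors the cross-covariances are all true-score covariance, so they carry over unchanged; only the diagonal terms shrink to ρᵢσᵢ².
True-score variance = [0.67 + 0.68 + 0.71] + 1.1 = 2.06 + 1.1 = 3.16.
Reliability = 3.16 / 4.1 = 0.771.

0.771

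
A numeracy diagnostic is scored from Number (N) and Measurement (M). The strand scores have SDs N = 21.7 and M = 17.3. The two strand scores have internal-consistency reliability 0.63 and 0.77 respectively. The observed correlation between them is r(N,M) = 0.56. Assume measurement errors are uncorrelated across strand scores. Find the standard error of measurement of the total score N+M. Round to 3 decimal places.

Var(total) = 770.18 + 420.459 = 1190.64.
True-score variance = 527.114 + 420.459 = 947.573, so reliability = 0.7959.
Error variance = 1190.64 − 947.573 = 243.066; SEM = √243.066 = 15.591.

15.591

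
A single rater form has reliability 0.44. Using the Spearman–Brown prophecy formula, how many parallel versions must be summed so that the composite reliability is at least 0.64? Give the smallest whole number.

3

k ≥ ρ*(1−ρ₁)/(ρ₁(1−ρ*)) = 0.64·0.56 / (0.44·0.36) = 2.263.
Smallest integer k = 3.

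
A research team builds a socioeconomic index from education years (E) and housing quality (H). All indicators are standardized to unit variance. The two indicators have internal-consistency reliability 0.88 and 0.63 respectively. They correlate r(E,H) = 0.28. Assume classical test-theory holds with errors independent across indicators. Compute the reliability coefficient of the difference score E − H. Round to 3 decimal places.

0.660

Var(E−H) = 1 + 1 − 2·0.28 = 2 − 0.56 = 1.44.
With uncorrelated errors the cross-covariances are all true-score covariance, so they carry over unchanged; only the diagonal terms shrink to ρᵢσᵢ².
True-score variance = [0.88 + 0.63] − 0.56 = 1.51 − 0.56 = 0.95.
Reliability = 0.95 / 1.44 = 0.660.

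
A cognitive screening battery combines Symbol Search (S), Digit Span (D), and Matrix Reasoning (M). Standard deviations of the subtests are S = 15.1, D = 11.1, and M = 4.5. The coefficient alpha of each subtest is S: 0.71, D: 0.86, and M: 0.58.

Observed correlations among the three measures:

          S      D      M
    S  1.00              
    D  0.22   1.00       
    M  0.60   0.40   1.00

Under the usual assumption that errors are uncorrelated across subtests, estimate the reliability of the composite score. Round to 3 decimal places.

0.838

Var(S+D+M) = 15.1² + 11.1² + 4.5² + 2·[15.1·11.1·0.22 + 15.1·4.5·0.60 + 11.1·4.5·0.40] = 371.47 + 195.248 = 566.718.
Because errors are independent across components, Cov(Tᵢ,Tⱼ) = Cov(Xᵢ,Xⱼ); the off-diagonal part of the true-score variance is the same as above.
True-score variance = [15.1²·0.71 + 11.1²·0.86 + 4.5²·0.58] + 195.248 = 279.593 + 195.248 = 474.841.
Reliability = 474.841 / 566.718 = 0.838.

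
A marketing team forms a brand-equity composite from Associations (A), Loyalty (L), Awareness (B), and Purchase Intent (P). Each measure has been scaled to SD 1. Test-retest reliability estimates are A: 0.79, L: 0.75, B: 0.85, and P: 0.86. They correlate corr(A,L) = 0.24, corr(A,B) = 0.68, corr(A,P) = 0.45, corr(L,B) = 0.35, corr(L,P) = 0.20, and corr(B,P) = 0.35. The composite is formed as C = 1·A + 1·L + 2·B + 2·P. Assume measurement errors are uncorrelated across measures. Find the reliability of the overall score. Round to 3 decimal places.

Var(C) = 1 + 1 + 2² + 2² + 2·[0.24 + 2·0.68 + 2·0.45 + 2·0.35 + 2·0.20 + 4·0.35] = 10 + 10 = 20.
Under uncorrelated errors the observed covariances equal the true-score covariances, so only the own-variance terms attenuate.
True-score variance = [0.79 + 0.75 + 2²·0.85 + 2²·0.86] + 10 = 8.38 + 10 = 18.38.
Reliability = 18.38 / 20 = 0.919.

0.919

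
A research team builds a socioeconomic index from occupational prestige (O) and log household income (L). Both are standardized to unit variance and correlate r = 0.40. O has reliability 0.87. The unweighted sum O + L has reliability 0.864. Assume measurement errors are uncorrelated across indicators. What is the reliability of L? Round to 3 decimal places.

0.749

Var(O+L) = 2 + 2·0.40 = 2.800.
True-score variance = ρ_O + ρ_L + 2·0.40, so 0.864 = (0.87 + ρ_L + 0.80) / 2.800.
ρ_L = 0.864·2.800 − 0.87 − 0.80 = 0.749.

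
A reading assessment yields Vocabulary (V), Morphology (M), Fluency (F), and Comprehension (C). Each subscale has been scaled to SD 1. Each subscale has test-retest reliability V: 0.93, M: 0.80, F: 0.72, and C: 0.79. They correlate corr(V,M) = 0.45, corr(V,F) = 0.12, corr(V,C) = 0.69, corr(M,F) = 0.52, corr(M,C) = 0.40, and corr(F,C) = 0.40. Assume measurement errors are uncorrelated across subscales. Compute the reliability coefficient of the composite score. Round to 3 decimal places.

Var(V+M+F+C) = 4 + 2·[0.45 + 0.12 + 0.69 + 0.52 + 0.40 + 0.40] = 4 + 5.16 = 9.16.
Under uncorrelated errors the observed covariances equal the true-score covariances, so only the own-variance terms attenuate.
True-score variance = [0.93 + 0.80 + 0.72 + 0.79] + 5.16 = 3.24 + 5.16 = 8.4.
Reliability = 8.4 / 9.16 = 0.917.

0.917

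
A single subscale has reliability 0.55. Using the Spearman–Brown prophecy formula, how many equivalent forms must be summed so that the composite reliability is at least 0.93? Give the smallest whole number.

k ≥ ρ*(1−ρ₁)/(ρ₁(1−ρ*)) = 0.93·0.45 / (0.55·0.07) = 10.870.
Smallest integer k = 11.

11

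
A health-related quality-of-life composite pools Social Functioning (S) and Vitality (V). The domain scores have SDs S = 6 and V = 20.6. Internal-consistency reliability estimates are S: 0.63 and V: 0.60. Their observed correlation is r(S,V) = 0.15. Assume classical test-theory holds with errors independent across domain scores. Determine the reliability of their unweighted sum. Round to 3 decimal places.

Var(S+V) = 6² + 20.6² + 2·[6·20.6·0.15] = 460.36 + 37.08 = 497.44.
Because errors are independent across components, Cov(Tᵢ,Tⱼ) = Cov(Xᵢ,Xⱼ); the off-diagonal part of the true-score variance is the same as above.
True-score variance = [6²·0.63 + 20.6²·0.60] + 37.08 = 277.296 + 37.08 = 314.376.
Reliability = 314.376 / 497.44 = 0.632.

0.632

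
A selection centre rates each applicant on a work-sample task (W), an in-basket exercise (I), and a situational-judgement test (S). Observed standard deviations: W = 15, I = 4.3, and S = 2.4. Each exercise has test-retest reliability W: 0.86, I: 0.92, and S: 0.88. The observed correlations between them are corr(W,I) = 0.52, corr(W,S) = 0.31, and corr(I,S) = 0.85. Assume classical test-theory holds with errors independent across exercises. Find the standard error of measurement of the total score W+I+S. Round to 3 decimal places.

5.803

Var(total) = 249.25 + 106.944 = 356.194.
True-score variance = 215.58 + 106.944 = 322.524, so reliability = 0.9055.
Error variance = 356.194 − 322.524 = 33.6704; SEM = √33.6704 = 5.803.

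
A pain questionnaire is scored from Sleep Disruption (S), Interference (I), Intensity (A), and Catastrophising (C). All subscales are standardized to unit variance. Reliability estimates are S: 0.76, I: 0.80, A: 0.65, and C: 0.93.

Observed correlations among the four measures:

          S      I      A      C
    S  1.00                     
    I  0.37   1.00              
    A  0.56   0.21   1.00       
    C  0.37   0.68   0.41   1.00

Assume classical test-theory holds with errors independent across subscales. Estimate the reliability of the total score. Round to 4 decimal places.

Var(S+I+A+C) = 4 + 2·[0.37 + 0.56 + 0.37 + 0.21 + 0.68 + 0.41] = 4 + 5.2 = 9.2.
With uncorrelated errors the cross-covariances are all true-score covariance, so they carry over unchanged; only the diagonal terms shrink to ρᵢσᵢ².
True-score variance = [0.76 + 0.80 + 0.65 + 0.93] + 5.2 = 3.14 + 5.2 = 8.34.
Reliability = 8.34 / 9.2 = 0.9065.

0.9065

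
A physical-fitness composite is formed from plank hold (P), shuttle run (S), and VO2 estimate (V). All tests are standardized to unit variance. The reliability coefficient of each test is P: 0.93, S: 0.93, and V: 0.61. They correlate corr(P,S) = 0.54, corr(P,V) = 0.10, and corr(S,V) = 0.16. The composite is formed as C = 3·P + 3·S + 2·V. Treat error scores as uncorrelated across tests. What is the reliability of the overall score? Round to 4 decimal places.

Var(C) = 3² + 3² + 2² + 2·[9·0.54 + 6·0.10 + 6·0.16] = 22 + 12.84 = 34.84.
Because errors are independent across components, Cov(Tᵢ,Tⱼ) = Cov(Xᵢ,Xⱼ); the off-diagonal part of the true-score variance is the same as above.
True-score variance = [3²·0.93 + 3²·0.93 + 2²·0.61] + 12.84 = 19.18 + 12.84 = 32.02.
Reliability = 32.02 / 34.84 = 0.9191.

0.9191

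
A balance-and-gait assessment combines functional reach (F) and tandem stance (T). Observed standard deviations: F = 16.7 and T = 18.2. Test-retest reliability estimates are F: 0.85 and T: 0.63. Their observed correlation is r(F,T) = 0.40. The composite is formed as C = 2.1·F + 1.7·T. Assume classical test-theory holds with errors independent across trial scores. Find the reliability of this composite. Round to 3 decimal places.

Var(C) = 2.1²·16.7² + 1.7²·18.2² + 2·[3.57·16.7·18.2·0.40] = 2187.19 + 868.053 = 3055.24.
Because errors are independent across components, Cov(Tᵢ,Tⱼ) = Cov(Xᵢ,Xⱼ); the off-diagonal part of the true-score variance is the same as above.
True-score variance = [2.1²·16.7²·0.85 + 1.7²·18.2²·0.63] + 868.053 = 1648.51 + 868.053 = 2516.56.
Reliability = 2516.56 / 3055.24 = 0.824.

0.824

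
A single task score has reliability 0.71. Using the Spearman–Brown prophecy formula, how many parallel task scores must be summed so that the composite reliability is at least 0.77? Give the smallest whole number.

k ≥ ρ*(1−ρ₁)/(ρ₁(1−ρ*)) = 0.77·0.29 / (0.71·0.23) = 1.367.
Smallest integer k = 2.

2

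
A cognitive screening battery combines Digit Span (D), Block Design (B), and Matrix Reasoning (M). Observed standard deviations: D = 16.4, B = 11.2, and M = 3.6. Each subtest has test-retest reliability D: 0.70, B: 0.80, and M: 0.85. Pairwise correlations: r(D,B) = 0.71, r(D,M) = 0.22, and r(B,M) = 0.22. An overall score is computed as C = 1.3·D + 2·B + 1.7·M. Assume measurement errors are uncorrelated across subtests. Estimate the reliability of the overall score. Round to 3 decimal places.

0.865

Var(C) = 1.3²·16.4² + 2²·11.2² + 1.7²·3.6² + 2·[2.6·16.4·11.2·0.71 + 2.21·16.4·3.6·0.22 + 3.4·11.2·3.6·0.22] = 993.757 + 795.876 = 1789.63.
Under uncorrelated errors the observed covariances equal the true-score covariances, so only the own-variance terms attenuate.
True-score variance = [1.3²·16.4²·0.70 + 2²·11.2²·0.80 + 1.7²·3.6²·0.85] + 795.876 = 751.424 + 795.876 = 1547.3.
Reliability = 1547.3 / 1789.63 = 0.865.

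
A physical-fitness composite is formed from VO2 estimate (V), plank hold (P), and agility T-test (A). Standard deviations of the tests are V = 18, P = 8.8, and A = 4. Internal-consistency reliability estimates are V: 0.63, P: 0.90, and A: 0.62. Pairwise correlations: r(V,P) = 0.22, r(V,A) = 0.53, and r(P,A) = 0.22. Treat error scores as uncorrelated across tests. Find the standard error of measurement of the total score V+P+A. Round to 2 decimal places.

11.56

Var(total) = 417.44 + 161.504 = 578.944.
True-score variance = 283.736 + 161.504 = 445.24, so reliability = 0.7691.
Error variance = 578.944 − 445.24 = 133.704; SEM = √133.704 = 11.56.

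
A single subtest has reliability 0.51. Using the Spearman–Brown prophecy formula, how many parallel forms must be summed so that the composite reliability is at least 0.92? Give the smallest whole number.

k ≥ ρ*(1−ρ₁)/(ρ₁(1−ρ*)) = 0.92·0.49 / (0.51·0.08) = 11.049.
Smallest integer k = 12.

12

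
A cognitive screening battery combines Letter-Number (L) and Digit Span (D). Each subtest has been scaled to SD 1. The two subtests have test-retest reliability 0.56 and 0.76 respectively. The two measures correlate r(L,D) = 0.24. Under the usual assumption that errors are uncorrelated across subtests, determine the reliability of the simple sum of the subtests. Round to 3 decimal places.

Var(L+D) = 2 + 2·[0.24] = 2 + 0.48 = 2.48.
Because errors are independent across components, Cov(Tᵢ,Tⱼ) = Cov(Xᵢ,Xⱼ); the off-diagonal part of the true-score variance is the same as above.
True-score variance = [0.56 + 0.76] + 0.48 = 1.32 + 0.48 = 1.8.
Reliability = 1.8 / 2.48 = 0.726.

0.726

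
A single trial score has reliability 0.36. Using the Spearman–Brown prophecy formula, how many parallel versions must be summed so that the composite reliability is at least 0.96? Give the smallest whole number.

43

k ≥ ρ*(1−ρ₁)/(ρ₁(1−ρ*)) = 0.96·0.64 / (0.36·0.04) = 42.667.
Smallest integer k = 43.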